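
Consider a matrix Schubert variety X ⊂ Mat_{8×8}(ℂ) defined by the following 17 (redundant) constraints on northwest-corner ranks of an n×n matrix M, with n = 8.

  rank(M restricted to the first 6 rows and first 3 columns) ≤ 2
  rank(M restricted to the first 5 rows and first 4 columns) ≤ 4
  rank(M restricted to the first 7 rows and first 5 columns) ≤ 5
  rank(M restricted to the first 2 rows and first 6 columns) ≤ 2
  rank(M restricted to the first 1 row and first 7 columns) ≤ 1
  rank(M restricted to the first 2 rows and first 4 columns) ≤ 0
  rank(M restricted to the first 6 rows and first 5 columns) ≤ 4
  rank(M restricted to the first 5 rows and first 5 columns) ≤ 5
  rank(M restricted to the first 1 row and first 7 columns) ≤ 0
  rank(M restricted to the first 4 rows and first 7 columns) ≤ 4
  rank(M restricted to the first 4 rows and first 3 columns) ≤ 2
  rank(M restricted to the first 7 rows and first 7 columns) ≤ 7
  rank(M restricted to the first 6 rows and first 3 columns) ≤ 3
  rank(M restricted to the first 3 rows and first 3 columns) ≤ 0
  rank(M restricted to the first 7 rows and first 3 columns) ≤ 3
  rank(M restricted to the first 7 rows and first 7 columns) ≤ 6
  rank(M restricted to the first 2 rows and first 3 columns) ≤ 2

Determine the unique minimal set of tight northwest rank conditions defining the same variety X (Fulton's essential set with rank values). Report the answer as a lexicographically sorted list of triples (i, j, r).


Recovering R(i,j) via the rank-extension bound from the 17 conditions:

  0 | 0 | 0 | 0 | 0 | 0 | 0 | 1
  0 | 0 | 0 | 0 | 1 | 1 | 1 | 2
  0 | 0 | 0 | 1 | 2 | 2 | 2 | 3
  1 | 1 | 1 | 2 | 3 | 3 | 3 | 4
  1 | 2 | 2 | 3 | 4 | 4 | 4 | 5
  1 | 2 | 2 | 3 | 4 | 5 | 5 | 6
  1 | 2 | 3 | 4 | 5 | 6 | 6 | 7
  1 | 2 | 3 | 4 | 5 | 6 | 7 | 8

hence w(1..8) = (8, 5, 4, 1, 2, 6, 3, 7).

Fulton essential set (4 of the 15 Rothe cells):

[(1, 7, 0), (2, 4, 0), (3, 3, 0), (6, 3, 2)]


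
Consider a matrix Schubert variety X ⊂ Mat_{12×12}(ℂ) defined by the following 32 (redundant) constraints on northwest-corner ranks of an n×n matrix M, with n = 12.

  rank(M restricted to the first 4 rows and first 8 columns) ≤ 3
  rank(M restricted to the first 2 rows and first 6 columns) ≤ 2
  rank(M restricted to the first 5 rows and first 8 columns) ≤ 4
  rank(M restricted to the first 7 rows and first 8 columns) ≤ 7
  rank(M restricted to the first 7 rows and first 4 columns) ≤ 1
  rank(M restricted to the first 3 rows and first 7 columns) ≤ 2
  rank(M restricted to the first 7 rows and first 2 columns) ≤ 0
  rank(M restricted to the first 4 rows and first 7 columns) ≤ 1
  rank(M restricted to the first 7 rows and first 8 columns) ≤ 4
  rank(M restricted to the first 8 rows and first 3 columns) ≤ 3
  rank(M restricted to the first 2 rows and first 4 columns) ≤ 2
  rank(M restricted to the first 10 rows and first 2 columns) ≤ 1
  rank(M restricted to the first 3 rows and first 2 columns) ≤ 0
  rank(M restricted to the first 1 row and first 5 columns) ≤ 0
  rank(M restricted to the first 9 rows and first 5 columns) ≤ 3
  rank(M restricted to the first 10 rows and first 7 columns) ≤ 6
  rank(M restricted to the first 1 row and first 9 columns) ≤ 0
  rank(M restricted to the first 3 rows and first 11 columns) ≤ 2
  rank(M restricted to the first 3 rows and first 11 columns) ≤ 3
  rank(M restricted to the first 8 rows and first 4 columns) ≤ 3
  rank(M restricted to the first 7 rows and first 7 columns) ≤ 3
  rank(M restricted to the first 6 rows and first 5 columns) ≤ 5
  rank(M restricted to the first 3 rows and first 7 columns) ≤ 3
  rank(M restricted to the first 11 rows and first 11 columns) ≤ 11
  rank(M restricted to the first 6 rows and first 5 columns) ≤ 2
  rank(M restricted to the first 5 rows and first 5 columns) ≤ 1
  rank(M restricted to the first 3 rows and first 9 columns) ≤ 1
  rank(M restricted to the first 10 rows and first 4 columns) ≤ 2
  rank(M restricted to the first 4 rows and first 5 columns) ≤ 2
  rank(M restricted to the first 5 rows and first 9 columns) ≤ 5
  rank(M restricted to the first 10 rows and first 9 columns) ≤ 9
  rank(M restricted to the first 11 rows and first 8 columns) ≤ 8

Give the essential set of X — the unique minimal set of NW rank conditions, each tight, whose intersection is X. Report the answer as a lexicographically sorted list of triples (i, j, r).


The tightest implied rank at each (i,j), from the 32 conditions:

  0, 0, 0, 0, 0, 0, 0, 0, 0, 1, 1, 1
  0, 0, 1, 1, 1, 1, 1, 1, 1, 2, 2, 2
  0, 0, 1, 1, 1, 1, 1, 1, 1, 2, 2, 3
  0, 0, 1, 1, 1, 1, 1, 2, 2, 3, 3, 4
  0, 0, 1, 1, 1, 2, 2, 3, 3, 4, 4, 5
  0, 0, 1, 1, 2, 3, 3, 4, 4, 5, 5, 6
  0, 0, 1, 1, 2, 3, 3, 4, 5, 6, 6, 7
  1, 1, 2, 2, 3, 4, 4, 5, 6, 7, 7, 8
  1, 1, 2, 2, 3, 4, 5, 6, 7, 8, 8, 9
  1, 1, 2, 2, 3, 4, 5, 6, 7, 8, 9, 10
  1, 2, 3, 3, 4, 5, 6, 7, 8, 9, 10, 11
  1, 2, 3, 4, 5, 6, 7, 8, 9, 10, 11, 12

giving w = (10, 3, 12, 8, 6, 5, 9, 1, 7, 11, 2, 4) via Δ²R.

10 SE-corners of the 41-cell Rothe diagram give Ess(w):

[(1, 9, 0), (3, 9, 1), (3, 11, 2), (4, 7, 1), (5, 5, 1), (7, 2, 0), (7, 4, 1), (7, 7, 3), (10, 2, 1), (10, 4, 2)]


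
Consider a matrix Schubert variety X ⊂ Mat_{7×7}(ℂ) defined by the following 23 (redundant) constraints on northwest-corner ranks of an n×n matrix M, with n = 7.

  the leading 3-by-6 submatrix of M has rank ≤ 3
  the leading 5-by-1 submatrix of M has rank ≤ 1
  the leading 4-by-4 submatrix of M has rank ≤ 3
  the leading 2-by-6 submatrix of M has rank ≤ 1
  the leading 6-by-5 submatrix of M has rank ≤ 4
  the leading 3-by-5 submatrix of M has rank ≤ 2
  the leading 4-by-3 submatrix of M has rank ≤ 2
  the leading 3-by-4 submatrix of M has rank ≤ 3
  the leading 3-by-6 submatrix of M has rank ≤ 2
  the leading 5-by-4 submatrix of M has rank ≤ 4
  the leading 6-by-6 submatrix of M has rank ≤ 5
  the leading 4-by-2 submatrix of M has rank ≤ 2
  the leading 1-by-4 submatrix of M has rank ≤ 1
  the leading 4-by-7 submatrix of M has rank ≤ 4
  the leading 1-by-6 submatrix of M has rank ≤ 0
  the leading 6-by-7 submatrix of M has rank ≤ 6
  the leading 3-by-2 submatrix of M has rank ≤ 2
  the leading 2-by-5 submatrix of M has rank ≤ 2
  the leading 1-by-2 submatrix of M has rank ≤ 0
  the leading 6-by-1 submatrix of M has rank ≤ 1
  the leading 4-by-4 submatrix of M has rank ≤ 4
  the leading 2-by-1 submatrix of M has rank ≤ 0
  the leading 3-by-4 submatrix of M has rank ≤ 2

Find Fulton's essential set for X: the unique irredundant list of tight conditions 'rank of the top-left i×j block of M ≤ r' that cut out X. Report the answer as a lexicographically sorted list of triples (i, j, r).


Rank table r_w(7×7) implied by the 23 constraints:

  R[1]: 0, 0, 0, 0, 0, 0, 1
  R[2]: 0, 1, 1, 1, 1, 1, 2
  R[3]: 1, 2, 2, 2, 2, 2, 3
  R[4]: 1, 2, 2, 3, 3, 3, 4
  R[5]: 1, 2, 3, 4, 4, 4, 5
  R[6]: 1, 2, 3, 4, 4, 5, 6
  R[7]: 1, 2, 3, 4, 5, 6, 7

reading off 1-entries of Δ²R: w = (7, 2, 1, 4, 3, 6, 5).

ℓ(w)=9; the 4 essential cells (i,j,r):

[(1, 6, 0), (2, 1, 0), (4, 3, 2), (6, 5, 4)]


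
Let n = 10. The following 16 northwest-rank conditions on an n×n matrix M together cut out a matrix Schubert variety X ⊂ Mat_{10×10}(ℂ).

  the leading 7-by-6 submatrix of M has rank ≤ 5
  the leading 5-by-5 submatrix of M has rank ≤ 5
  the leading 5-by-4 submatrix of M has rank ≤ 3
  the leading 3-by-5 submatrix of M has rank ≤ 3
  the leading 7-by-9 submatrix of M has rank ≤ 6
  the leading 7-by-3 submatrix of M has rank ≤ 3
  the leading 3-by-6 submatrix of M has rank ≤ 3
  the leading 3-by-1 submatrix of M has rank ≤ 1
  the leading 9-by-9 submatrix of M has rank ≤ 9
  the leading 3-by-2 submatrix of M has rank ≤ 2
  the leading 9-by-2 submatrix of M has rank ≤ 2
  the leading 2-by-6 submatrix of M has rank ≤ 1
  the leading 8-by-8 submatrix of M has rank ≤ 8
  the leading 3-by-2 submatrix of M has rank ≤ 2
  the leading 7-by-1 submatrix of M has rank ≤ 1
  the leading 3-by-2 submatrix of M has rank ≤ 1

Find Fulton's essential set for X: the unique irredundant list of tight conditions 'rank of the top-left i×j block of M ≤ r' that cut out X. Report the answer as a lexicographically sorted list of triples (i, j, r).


Recovering R(i,j) via the rank-extension bound from the 16 conditions:

  i=1: 1 | 1 | 1 | 1 | 1 | 1 | 1 | 1 | 1 | 1
  i=2: 1 | 1 | 1 | 1 | 1 | 1 | 2 | 2 | 2 | 2
  i=3: 1 | 1 | 2 | 2 | 2 | 2 | 3 | 3 | 3 | 3
  i=4: 1 | 2 | 3 | 3 | 3 | 3 | 4 | 4 | 4 | 4
  i=5: 1 | 2 | 3 | 3 | 4 | 4 | 5 | 5 | 5 | 5
  i=6: 1 | 2 | 3 | 4 | 5 | 5 | 6 | 6 | 6 | 6
  i=7: 1 | 2 | 3 | 4 | 5 | 5 | 6 | 6 | 6 | 7
  i=8: 1 | 2 | 3 | 4 | 5 | 6 | 7 | 7 | 7 | 8
  i=9: 1 | 2 | 3 | 4 | 5 | 6 | 7 | 8 | 8 | 9
  i=10: 1 | 2 | 3 | 4 | 5 | 6 | 7 | 8 | 9 | 10

hence w(1..10) = (1, 7, 3, 2, 5, 4, 10, 6, 8, 9).

Rothe diagram D(w) (10 cells), 5 SE-corners (essential conditions):

[(2, 6, 1), (3, 2, 1), (5, 4, 3), (7, 6, 5), (7, 9, 6)]


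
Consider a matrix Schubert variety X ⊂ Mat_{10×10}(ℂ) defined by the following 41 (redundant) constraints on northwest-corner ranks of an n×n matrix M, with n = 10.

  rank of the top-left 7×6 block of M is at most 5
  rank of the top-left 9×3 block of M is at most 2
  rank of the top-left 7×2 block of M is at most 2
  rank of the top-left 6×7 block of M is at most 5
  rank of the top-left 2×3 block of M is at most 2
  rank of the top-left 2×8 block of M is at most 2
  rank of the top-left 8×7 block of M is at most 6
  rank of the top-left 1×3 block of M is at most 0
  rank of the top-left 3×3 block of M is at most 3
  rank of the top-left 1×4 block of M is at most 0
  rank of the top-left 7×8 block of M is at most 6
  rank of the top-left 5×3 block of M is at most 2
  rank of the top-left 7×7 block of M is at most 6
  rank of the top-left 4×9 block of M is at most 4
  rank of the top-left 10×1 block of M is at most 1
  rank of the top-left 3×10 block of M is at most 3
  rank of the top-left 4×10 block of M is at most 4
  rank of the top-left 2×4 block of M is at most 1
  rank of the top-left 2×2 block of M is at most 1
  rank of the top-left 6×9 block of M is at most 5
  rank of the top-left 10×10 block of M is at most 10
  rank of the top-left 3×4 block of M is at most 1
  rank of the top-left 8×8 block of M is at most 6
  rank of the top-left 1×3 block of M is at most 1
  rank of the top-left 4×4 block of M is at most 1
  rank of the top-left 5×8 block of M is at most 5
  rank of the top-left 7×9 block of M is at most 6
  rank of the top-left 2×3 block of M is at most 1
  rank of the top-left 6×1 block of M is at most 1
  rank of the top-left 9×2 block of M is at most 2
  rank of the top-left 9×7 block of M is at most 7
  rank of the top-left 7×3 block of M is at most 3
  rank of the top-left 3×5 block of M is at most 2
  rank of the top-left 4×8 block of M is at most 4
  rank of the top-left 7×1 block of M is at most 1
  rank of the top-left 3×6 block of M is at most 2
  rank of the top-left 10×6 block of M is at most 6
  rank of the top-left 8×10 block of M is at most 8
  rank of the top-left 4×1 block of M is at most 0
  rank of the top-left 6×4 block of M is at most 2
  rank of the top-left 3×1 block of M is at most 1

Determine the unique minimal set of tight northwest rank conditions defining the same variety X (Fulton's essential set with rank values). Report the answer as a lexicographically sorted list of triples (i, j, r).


Propagating the 41 rank bounds to every northwest block:

  row 1: 0, 0, 0, 0, 1, 1, 1, 1, 1, 1
  row 2: 0, 1, 1, 1, 2, 2, 2, 2, 2, 2
  row 3: 0, 1, 1, 1, 2, 2, 3, 3, 3, 3
  row 4: 0, 1, 1, 1, 2, 3, 4, 4, 4, 4
  row 5: 1, 2, 2, 2, 3, 4, 5, 5, 5, 5
  row 6: 1, 2, 2, 2, 3, 4, 5, 5, 5, 6
  row 7: 1, 2, 2, 3, 4, 5, 6, 6, 6, 7
  row 8: 1, 2, 2, 3, 4, 5, 6, 6, 7, 8
  row 9: 1, 2, 2, 3, 4, 5, 6, 7, 8, 9
  row 10: 1, 2, 3, 4, 5, 6, 7, 8, 9, 10

giving w = (5, 2, 7, 6, 1, 10, 4, 9, 8, 3) via Δ²R.

8 SE-corners of the 20-cell Rothe diagram give Ess(w):

[(1, 4, 0), (3, 6, 2), (4, 1, 0), (4, 4, 1), (6, 4, 2), (6, 9, 5), (8, 8, 6), (9, 3, 2)]


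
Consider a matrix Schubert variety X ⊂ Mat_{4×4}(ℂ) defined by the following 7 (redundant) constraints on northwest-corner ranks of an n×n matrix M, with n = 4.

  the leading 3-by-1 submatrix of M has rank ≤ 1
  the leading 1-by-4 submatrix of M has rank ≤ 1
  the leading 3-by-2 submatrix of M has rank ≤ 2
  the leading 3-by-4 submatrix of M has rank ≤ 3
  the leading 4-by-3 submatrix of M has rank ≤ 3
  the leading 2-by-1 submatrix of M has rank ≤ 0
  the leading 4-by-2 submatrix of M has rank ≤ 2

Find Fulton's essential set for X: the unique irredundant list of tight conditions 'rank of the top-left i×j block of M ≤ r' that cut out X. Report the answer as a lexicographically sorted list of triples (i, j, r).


Propagating the 7 rank bounds to every northwest block:

  i=1: 0 | 1 | 1 | 1
  i=2: 0 | 1 | 2 | 2
  i=3: 1 | 2 | 3 | 3
  i=4: 1 | 2 | 3 | 4

so w = (2, 3, 1, 4).

D(w) has 2 cells with 1 SE-corner; essential set:

[(2, 1, 0)]


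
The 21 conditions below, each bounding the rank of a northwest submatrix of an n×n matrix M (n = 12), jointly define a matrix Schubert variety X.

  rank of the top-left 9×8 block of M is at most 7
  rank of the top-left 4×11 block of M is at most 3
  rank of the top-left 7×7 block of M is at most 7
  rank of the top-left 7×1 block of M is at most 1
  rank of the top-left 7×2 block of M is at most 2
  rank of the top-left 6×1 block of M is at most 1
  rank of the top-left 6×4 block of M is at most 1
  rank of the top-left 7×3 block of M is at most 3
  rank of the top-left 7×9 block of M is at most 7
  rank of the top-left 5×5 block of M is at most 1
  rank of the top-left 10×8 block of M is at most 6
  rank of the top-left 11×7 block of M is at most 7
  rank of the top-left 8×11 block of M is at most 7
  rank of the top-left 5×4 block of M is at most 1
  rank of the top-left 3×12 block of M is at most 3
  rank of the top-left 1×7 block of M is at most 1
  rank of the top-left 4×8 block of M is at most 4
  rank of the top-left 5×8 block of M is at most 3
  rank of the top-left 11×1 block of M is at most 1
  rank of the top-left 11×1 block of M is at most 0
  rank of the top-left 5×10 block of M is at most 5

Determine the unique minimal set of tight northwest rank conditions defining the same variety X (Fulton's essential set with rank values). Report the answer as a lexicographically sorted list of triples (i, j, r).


The tightest implied rank at each (i,j), from the 21 conditions:

  i=1: 0 | 1 | 1 | 1 | 1 | 1 | 1 | 1 | 1 | 1 | 1 | 1
  i=2: 0 | 1 | 1 | 1 | 1 | 2 | 2 | 2 | 2 | 2 | 2 | 2
  i=3: 0 | 1 | 1 | 1 | 1 | 2 | 3 | 3 | 3 | 3 | 3 | 3
  i=4: 0 | 1 | 1 | 1 | 1 | 2 | 3 | 3 | 3 | 3 | 3 | 4
  i=5: 0 | 1 | 1 | 1 | 1 | 2 | 3 | 3 | 4 | 4 | 4 | 5
  i=6: 0 | 1 | 1 | 1 | 2 | 3 | 4 | 4 | 5 | 5 | 5 | 6
  i=7: 0 | 1 | 2 | 2 | 3 | 4 | 5 | 5 | 6 | 6 | 6 | 7
  i=8: 0 | 1 | 2 | 3 | 4 | 5 | 6 | 6 | 7 | 7 | 7 | 8
  i=9: 0 | 1 | 2 | 3 | 4 | 5 | 6 | 6 | 7 | 8 | 8 | 9
  i=10: 0 | 1 | 2 | 3 | 4 | 5 | 6 | 6 | 7 | 8 | 9 | 10
  i=11: 0 | 1 | 2 | 3 | 4 | 5 | 6 | 7 | 8 | 9 | 10 | 11
  i=12: 1 | 2 | 3 | 4 | 5 | 6 | 7 | 8 | 9 | 10 | 11 | 12

giving w = (2, 6, 7, 12, 9, 5, 3, 4, 10, 11, 8, 1) via Δ²R.

Rothe diagram D(w) (32 cells), 6 SE-corners (essential conditions):

[(4, 11, 3), (5, 5, 1), (5, 8, 3), (6, 4, 1), (10, 8, 6), (11, 1, 0)]


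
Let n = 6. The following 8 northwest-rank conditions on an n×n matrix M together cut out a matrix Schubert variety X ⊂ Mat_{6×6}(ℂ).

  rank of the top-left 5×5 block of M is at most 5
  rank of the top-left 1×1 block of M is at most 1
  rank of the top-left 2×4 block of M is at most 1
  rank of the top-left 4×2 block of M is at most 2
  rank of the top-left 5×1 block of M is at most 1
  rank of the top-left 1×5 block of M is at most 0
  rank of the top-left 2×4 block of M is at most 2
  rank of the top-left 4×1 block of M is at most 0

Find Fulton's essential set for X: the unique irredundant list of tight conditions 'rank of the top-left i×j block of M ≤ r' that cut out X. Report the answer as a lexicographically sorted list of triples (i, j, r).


Propagating the 8 rank bounds to every northwest block:

  0  0  0  0  0  1
  0  1  1  1  1  2
  0  1  2  2  2  3
  0  1  2  3  3  4
  1  2  3  4  4  5
  1  2  3  4  5  6

hence w(1..6) = (6, 2, 3, 4, 1, 5).

ℓ(w)=8; the 2 essential cells (i,j,r):

[(1, 5, 0), (4, 1, 0)]


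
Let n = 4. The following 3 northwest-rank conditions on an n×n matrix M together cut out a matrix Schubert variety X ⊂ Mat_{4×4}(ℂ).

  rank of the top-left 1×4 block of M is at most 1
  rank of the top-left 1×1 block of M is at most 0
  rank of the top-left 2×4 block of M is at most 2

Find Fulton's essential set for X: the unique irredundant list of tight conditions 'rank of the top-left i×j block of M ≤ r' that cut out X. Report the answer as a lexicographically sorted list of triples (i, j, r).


Recovering R(i,j) via the rank-extension bound from the 3 conditions:

  R[1]: 0, 1, 1, 1
  R[2]: 1, 2, 2, 2
  R[3]: 1, 2, 3, 3
  R[4]: 1, 2, 3, 4

giving w = (2, 1, 3, 4) via Δ²R.

ℓ(w)=1; the 1 essential cell (i,j,r):

[(1, 1, 0)]


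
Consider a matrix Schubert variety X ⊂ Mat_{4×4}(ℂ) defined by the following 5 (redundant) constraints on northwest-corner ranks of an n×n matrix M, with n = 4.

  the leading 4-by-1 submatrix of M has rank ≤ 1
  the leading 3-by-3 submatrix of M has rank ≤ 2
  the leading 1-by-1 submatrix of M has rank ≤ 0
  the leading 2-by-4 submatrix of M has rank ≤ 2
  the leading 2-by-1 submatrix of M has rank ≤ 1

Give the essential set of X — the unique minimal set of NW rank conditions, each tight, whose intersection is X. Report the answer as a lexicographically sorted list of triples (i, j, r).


Computing R[i][j] = min implied NW-rank bound (n=4, 5 conditions):

  row 1: 0, 1, 1, 1
  row 2: 1, 2, 2, 2
  row 3: 1, 2, 2, 3
  row 4: 1, 2, 3, 4

second differences of R give the permutation w = (2, 1, 4, 3).

ℓ(w)=2; the 2 essential cells (i,j,r):

[(1, 1, 0), (3, 3, 2)]


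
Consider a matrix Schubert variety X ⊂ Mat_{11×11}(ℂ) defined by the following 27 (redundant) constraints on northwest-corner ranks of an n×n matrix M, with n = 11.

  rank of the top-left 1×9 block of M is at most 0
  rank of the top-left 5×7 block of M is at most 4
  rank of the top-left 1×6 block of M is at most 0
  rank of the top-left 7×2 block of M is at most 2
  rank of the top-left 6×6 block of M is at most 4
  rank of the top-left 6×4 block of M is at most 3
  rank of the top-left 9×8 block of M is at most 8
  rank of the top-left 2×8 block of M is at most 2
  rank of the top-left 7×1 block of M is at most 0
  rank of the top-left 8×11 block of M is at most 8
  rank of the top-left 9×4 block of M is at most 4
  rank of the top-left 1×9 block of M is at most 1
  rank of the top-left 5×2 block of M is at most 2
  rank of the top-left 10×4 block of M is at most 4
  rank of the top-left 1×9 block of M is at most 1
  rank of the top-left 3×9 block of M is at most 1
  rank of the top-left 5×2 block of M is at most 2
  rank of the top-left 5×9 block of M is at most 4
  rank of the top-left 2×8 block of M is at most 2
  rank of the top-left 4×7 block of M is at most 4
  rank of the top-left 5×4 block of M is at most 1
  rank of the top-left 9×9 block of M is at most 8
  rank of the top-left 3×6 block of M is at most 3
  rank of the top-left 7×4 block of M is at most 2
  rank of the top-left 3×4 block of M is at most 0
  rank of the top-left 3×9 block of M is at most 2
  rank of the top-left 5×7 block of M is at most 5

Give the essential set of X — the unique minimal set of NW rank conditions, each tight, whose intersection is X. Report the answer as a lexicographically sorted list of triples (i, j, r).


Reconstructing r_w from the 27 given conditions:

  0, 0, 0, 0, 0, 0, 0, 0, 0, 1, 1
  0, 0, 0, 0, 1, 1, 1, 1, 1, 2, 2
  0, 0, 0, 0, 1, 1, 1, 1, 1, 2, 3
  0, 1, 1, 1, 2, 2, 2, 2, 2, 3, 4
  0, 1, 1, 1, 2, 3, 3, 3, 3, 4, 5
  0, 1, 2, 2, 3, 4, 4, 4, 4, 5, 6
  0, 1, 2, 2, 3, 4, 5, 5, 5, 6, 7
  1, 2, 3, 3, 4, 5, 6, 6, 6, 7, 8
  1, 2, 3, 4, 5, 6, 7, 7, 7, 8, 9
  1, 2, 3, 4, 5, 6, 7, 8, 8, 9, 10
  1, 2, 3, 4, 5, 6, 7, 8, 9, 10, 11

giving w = (10, 5, 11, 2, 6, 3, 7, 1, 4, 8, 9) via Δ²R.

|D(w)|=28, |Ess(w)|=6:

[(1, 9, 0), (3, 4, 0), (3, 9, 1), (5, 4, 1), (7, 1, 0), (7, 4, 2)]


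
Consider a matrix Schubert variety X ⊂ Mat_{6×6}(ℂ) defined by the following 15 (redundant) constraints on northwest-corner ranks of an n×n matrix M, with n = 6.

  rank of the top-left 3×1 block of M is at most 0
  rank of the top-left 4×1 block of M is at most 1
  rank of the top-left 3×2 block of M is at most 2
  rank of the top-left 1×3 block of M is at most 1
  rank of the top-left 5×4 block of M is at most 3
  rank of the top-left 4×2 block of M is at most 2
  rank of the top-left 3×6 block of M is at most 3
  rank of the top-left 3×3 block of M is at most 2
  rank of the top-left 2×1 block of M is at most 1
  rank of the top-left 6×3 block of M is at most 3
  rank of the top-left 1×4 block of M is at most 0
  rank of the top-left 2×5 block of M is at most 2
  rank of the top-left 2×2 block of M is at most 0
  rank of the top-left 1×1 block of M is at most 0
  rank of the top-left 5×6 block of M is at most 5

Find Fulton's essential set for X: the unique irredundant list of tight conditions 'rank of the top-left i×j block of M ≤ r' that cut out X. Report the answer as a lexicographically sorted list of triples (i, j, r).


Reconstructing r_w from the 15 given conditions:

  i=1: 0 0 0 0 1 1
  i=2: 0 0 1 1 2 2
  i=3: 0 1 2 2 3 3
  i=4: 1 2 3 3 4 4
  i=5: 1 2 3 3 4 5
  i=6: 1 2 3 4 5 6

so w = (5, 3, 2, 1, 6, 4).

D(w) has 8 cells with 4 SE-corners; essential set:

[(1, 4, 0), (2, 2, 0), (3, 1, 0), (5, 4, 3)]


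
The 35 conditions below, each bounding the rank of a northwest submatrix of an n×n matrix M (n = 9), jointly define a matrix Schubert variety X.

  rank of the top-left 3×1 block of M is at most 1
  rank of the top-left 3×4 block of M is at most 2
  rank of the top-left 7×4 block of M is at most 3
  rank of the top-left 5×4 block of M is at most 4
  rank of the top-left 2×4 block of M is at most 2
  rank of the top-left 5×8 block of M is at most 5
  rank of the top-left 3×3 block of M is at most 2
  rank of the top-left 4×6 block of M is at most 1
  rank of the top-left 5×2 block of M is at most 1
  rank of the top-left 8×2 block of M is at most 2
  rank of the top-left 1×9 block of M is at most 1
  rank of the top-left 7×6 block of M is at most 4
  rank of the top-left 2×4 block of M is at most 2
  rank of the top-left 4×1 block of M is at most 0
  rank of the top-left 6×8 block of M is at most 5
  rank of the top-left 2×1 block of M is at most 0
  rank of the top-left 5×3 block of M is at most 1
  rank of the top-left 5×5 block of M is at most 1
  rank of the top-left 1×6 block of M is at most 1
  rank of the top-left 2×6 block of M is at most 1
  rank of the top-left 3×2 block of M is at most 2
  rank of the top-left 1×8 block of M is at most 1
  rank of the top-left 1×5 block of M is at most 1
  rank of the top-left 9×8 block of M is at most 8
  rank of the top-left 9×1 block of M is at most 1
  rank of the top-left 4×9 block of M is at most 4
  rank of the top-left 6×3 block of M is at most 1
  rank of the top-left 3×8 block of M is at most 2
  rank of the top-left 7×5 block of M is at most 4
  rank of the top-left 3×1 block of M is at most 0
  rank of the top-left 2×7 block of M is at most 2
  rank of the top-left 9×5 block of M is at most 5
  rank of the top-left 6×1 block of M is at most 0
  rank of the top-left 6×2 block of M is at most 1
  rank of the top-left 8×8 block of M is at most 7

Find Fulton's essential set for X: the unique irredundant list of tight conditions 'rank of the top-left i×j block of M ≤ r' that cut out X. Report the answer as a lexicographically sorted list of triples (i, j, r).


Propagating the 35 rank bounds to every northwest block:

  i=1: 0, 1, 1, 1, 1, 1, 1, 1, 1
  i=2: 0, 1, 1, 1, 1, 1, 2, 2, 2
  i=3: 0, 1, 1, 1, 1, 1, 2, 2, 3
  i=4: 0, 1, 1, 1, 1, 1, 2, 3, 4
  i=5: 0, 1, 1, 1, 1, 2, 3, 4, 5
  i=6: 0, 1, 1, 2, 2, 3, 4, 5, 6
  i=7: 1, 2, 2, 3, 3, 4, 5, 6, 7
  i=8: 1, 2, 3, 4, 4, 5, 6, 7, 8
  i=9: 1, 2, 3, 4, 5, 6, 7, 8, 9

second differences of R give the permutation w = (2, 7, 9, 8, 6, 4, 1, 3, 5).

D(w) has 23 cells with 5 SE-corners; essential set:

[(3, 8, 2), (4, 6, 1), (5, 5, 1), (6, 1, 0), (6, 3, 1)]


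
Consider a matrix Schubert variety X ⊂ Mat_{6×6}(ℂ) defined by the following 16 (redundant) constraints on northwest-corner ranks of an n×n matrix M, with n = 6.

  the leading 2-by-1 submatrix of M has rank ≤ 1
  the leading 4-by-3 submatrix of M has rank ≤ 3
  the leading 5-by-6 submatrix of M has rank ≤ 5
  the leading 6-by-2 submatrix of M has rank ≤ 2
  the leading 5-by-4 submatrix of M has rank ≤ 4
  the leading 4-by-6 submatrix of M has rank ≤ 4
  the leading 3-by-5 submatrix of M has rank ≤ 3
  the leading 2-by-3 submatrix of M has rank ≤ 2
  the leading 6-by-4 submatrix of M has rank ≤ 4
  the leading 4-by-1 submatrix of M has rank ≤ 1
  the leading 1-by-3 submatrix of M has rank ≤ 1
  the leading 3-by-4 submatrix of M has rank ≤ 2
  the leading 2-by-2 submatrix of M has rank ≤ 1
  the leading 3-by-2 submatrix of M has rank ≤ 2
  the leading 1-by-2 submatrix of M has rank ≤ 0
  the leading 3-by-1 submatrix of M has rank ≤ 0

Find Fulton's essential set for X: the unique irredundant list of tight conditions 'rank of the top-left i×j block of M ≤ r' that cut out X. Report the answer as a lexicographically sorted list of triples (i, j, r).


Reconstructing r_w from the 16 given conditions:

  row 1: 0, 0, 1, 1, 1, 1
  row 2: 0, 1, 2, 2, 2, 2
  row 3: 0, 1, 2, 2, 3, 3
  row 4: 1, 2, 3, 3, 4, 4
  row 5: 1, 2, 3, 4, 5, 5
  row 6: 1, 2, 3, 4, 5, 6

so w = (3, 2, 5, 1, 4, 6).

ℓ(w)=5; the 3 essential cells (i,j,r):

[(1, 2, 0), (3, 1, 0), (3, 4, 2)]


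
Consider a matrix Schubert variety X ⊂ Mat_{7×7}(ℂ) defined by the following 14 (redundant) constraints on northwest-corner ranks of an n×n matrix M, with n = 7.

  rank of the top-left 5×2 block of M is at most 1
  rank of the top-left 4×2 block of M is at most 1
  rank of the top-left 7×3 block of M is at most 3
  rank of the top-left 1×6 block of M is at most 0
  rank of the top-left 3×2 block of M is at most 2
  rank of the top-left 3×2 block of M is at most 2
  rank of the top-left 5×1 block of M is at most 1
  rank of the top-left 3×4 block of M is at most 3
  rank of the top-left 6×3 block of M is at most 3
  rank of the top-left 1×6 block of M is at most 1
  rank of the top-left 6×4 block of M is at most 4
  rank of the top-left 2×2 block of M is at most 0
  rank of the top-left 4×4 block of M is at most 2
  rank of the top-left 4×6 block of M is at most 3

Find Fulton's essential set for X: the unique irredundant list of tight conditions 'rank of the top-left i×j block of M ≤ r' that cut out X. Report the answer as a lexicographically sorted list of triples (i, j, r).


Recovering R(i,j) via the rank-extension bound from the 14 conditions:

  row 1: 0  0  0  0  0  0  1
  row 2: 0  0  1  1  1  1  2
  row 3: 1  1  2  2  2  2  3
  row 4: 1  1  2  2  3  3  4
  row 5: 1  1  2  3  4  4  5
  row 6: 1  2  3  4  5  5  6
  row 7: 1  2  3  4  5  6  7

hence w(1..7) = (7, 3, 1, 5, 4, 2, 6).

D(w) has 11 cells with 4 SE-corners; essential set:

[(1, 6, 0), (2, 2, 0), (4, 4, 2), (5, 2, 1)]


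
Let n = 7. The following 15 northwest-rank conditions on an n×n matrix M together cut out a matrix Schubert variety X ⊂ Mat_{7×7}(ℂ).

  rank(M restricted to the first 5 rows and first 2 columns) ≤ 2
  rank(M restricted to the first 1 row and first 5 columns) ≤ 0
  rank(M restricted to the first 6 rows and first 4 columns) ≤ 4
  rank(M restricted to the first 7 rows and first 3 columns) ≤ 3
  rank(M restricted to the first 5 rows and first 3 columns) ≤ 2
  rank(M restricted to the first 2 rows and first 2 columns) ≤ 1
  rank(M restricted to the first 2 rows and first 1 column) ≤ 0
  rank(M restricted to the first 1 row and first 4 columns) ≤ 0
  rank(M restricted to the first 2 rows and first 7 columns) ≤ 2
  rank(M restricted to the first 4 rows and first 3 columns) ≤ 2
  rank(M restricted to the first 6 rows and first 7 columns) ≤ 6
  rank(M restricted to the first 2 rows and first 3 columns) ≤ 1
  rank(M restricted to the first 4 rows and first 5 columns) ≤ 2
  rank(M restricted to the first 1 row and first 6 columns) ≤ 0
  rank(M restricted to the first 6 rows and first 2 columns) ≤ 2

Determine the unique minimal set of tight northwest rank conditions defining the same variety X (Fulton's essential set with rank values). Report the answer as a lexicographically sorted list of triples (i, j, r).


The tightest implied rank at each (i,j), from the 15 conditions:

  R[1]: 0 0 0 0 0 0 1
  R[2]: 0 1 1 1 1 1 2
  R[3]: 1 2 2 2 2 2 3
  R[4]: 1 2 2 2 2 3 4
  R[5]: 1 2 2 3 3 4 5
  R[6]: 1 2 3 4 4 5 6
  R[7]: 1 2 3 4 5 6 7

reading off 1-entries of Δ²R: w = (7, 2, 1, 6, 4, 3, 5).

Rothe diagram D(w) (11 cells), 4 SE-corners (essential conditions):

[(1, 6, 0), (2, 1, 0), (4, 5, 2), (5, 3, 2)]


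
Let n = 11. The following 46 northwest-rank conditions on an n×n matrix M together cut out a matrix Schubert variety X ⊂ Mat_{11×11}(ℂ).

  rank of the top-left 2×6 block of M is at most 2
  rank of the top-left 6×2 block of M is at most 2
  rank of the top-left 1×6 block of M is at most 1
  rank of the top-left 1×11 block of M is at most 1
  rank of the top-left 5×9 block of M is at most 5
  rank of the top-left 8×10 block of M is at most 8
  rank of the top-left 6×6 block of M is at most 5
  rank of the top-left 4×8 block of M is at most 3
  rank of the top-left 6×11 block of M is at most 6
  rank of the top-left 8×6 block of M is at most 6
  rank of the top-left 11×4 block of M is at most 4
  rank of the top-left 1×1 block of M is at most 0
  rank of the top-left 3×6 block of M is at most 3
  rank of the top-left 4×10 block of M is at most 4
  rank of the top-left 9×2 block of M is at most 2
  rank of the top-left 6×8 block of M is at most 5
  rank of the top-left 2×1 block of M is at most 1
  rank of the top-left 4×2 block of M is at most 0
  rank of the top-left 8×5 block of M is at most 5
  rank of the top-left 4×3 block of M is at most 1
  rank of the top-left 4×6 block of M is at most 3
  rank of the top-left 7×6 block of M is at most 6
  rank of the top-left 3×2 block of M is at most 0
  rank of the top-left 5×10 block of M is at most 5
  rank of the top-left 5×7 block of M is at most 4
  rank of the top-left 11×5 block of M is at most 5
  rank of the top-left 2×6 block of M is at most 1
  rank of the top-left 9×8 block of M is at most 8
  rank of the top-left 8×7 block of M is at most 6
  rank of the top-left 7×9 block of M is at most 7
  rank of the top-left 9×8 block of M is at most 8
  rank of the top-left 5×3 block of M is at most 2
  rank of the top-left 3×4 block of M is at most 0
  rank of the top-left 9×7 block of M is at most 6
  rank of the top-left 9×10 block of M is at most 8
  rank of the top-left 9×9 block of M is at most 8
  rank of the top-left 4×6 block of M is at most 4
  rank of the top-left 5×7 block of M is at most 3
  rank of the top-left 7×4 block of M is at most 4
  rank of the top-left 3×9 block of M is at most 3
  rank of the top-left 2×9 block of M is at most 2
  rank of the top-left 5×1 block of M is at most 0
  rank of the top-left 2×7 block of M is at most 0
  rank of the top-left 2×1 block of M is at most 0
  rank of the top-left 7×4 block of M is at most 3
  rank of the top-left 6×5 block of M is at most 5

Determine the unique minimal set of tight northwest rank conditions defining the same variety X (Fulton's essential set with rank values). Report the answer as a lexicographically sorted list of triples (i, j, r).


Propagating the 46 rank bounds to every northwest block:

  i=1: 0 0 0 0 0 0 0 1 1 1 1
  i=2: 0 0 0 0 0 0 0 1 2 2 2
  i=3: 0 0 0 0 1 1 1 2 3 3 3
  i=4: 0 0 1 1 2 2 2 3 4 4 4
  i=5: 0 1 2 2 3 3 3 4 5 5 5
  i=6: 1 2 3 3 4 4 4 5 6 6 6
  i=7: 1 2 3 3 4 5 5 6 7 7 7
  i=8: 1 2 3 4 5 6 6 7 8 8 8
  i=9: 1 2 3 4 5 6 6 7 8 8 9
  i=10: 1 2 3 4 5 6 7 8 9 9 10
  i=11: 1 2 3 4 5 6 7 8 9 10 11

so w = (8, 9, 5, 3, 2, 1, 6, 4, 11, 7, 10).

D(w) has 24 cells with 7 SE-corners; essential set:

[(2, 7, 0), (3, 4, 0), (4, 2, 0), (5, 1, 0), (7, 4, 3), (9, 7, 6), (9, 10, 8)]


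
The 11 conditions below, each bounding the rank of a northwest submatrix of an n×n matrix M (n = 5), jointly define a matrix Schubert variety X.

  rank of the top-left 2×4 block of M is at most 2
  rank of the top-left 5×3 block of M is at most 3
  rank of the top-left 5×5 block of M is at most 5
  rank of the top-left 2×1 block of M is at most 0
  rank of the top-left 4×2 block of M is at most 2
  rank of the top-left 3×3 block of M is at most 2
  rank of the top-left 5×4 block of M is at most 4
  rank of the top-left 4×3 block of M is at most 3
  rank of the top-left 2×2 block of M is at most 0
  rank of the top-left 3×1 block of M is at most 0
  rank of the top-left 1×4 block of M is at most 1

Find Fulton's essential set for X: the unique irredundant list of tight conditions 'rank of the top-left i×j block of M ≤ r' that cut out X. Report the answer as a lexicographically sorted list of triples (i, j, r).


Recovering R(i,j) via the rank-extension bound from the 11 conditions:

  0 0 1 1 1
  0 0 1 2 2
  0 1 2 3 3
  1 2 3 4 4
  1 2 3 4 5

hence w(1..5) = (3, 4, 2, 1, 5).

2 SE-corners of the 5-cell Rothe diagram give Ess(w):

[(2, 2, 0), (3, 1, 0)]


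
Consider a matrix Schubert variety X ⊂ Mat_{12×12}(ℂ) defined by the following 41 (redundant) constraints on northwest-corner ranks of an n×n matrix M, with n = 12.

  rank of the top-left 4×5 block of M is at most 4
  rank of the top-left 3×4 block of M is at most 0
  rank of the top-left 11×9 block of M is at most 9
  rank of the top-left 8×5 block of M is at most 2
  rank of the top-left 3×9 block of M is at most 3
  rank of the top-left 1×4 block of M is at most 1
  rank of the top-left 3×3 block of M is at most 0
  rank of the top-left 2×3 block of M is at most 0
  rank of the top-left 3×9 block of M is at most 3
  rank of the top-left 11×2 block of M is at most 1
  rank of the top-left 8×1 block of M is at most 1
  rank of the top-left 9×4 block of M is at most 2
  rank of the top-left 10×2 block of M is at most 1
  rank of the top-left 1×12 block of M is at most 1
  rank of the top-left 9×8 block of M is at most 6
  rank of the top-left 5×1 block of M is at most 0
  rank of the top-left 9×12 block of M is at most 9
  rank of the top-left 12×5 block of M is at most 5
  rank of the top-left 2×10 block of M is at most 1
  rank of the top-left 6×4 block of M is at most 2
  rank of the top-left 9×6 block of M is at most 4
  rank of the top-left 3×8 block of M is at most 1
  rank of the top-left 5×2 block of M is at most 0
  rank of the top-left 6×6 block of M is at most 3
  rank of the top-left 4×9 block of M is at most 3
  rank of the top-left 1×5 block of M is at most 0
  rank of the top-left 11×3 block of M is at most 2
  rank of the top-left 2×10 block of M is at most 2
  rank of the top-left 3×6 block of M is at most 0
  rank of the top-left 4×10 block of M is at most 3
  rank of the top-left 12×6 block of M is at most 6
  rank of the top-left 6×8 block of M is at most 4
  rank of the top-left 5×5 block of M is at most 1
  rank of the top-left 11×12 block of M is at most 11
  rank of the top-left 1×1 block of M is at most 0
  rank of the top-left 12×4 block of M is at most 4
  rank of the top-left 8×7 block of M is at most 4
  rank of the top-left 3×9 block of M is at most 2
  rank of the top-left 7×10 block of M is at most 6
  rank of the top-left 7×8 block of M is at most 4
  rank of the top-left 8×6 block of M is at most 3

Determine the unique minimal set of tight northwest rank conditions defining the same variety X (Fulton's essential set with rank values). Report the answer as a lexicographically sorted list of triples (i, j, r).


Propagating the 41 rank bounds to every northwest block:

  R[1]: 0, 0, 0, 0, 0, 0, 1, 1, 1, 1, 1, 1
  R[2]: 0, 0, 0, 0, 0, 0, 1, 1, 1, 1, 2, 2
  R[3]: 0, 0, 0, 0, 0, 0, 1, 1, 2, 2, 3, 3
  R[4]: 0, 0, 1, 1, 1, 1, 2, 2, 3, 3, 4, 4
  R[5]: 0, 0, 1, 1, 1, 2, 3, 3, 4, 4, 5, 5
  R[6]: 1, 1, 2, 2, 2, 3, 4, 4, 5, 5, 6, 6
  R[7]: 1, 1, 2, 2, 2, 3, 4, 4, 5, 6, 7, 7
  R[8]: 1, 1, 2, 2, 2, 3, 4, 5, 6, 7, 8, 8
  R[9]: 1, 1, 2, 2, 3, 4, 5, 6, 7, 8, 9, 9
  R[10]: 1, 1, 2, 3, 4, 5, 6, 7, 8, 9, 10, 10
  R[11]: 1, 1, 2, 3, 4, 5, 6, 7, 8, 9, 10, 11
  R[12]: 1, 2, 3, 4, 5, 6, 7, 8, 9, 10, 11, 12

reading off 1-entries of Δ²R: w = (7, 11, 9, 3, 6, 1, 10, 8, 5, 4, 12, 2).

9 SE-corners of the 39-cell Rothe diagram give Ess(w):

[(2, 10, 1), (3, 6, 0), (3, 8, 1), (5, 2, 0), (5, 5, 1), (7, 8, 4), (8, 5, 2), (9, 4, 2), (11, 2, 1)]


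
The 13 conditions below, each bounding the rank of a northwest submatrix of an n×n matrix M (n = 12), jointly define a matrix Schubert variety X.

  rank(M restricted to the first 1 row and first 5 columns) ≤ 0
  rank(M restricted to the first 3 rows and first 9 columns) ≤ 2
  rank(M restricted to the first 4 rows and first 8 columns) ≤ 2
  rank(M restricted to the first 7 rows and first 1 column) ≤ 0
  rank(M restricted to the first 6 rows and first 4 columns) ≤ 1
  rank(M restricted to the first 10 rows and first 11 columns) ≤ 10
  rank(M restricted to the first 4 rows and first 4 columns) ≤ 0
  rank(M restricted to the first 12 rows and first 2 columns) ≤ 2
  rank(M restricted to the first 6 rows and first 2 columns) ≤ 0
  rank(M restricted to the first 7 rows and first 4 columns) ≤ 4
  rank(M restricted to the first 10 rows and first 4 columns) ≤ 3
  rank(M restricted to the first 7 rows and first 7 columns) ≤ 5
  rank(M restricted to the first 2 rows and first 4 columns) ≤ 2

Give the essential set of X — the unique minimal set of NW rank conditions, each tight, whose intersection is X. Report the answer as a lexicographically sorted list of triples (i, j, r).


The tightest implied rank at each (i,j), from the 13 conditions:

  0, 0, 0, 0, 0, 1, 1, 1, 1, 1, 1, 1
  0, 0, 0, 0, 1, 2, 2, 2, 2, 2, 2, 2
  0, 0, 0, 0, 1, 2, 2, 2, 2, 3, 3, 3
  0, 0, 0, 0, 1, 2, 2, 2, 3, 4, 4, 4
  0, 0, 1, 1, 2, 3, 3, 3, 4, 5, 5, 5
  0, 0, 1, 1, 2, 3, 4, 4, 5, 6, 6, 6
  0, 1, 2, 2, 3, 4, 5, 5, 6, 7, 7, 7
  1, 2, 3, 3, 4, 5, 6, 6, 7, 8, 8, 8
  1, 2, 3, 3, 4, 5, 6, 7, 8, 9, 9, 9
  1, 2, 3, 3, 4, 5, 6, 7, 8, 9, 10, 10
  1, 2, 3, 4, 5, 6, 7, 8, 9, 10, 11, 11
  1, 2, 3, 4, 5, 6, 7, 8, 9, 10, 11, 12

so w = (6, 5, 10, 9, 3, 7, 2, 1, 8, 11, 4, 12).

Rothe diagram D(w) (30 cells), 8 SE-corners (essential conditions):

[(1, 5, 0), (3, 9, 2), (4, 4, 0), (4, 8, 2), (6, 2, 0), (6, 4, 1), (7, 1, 0), (10, 4, 3)]


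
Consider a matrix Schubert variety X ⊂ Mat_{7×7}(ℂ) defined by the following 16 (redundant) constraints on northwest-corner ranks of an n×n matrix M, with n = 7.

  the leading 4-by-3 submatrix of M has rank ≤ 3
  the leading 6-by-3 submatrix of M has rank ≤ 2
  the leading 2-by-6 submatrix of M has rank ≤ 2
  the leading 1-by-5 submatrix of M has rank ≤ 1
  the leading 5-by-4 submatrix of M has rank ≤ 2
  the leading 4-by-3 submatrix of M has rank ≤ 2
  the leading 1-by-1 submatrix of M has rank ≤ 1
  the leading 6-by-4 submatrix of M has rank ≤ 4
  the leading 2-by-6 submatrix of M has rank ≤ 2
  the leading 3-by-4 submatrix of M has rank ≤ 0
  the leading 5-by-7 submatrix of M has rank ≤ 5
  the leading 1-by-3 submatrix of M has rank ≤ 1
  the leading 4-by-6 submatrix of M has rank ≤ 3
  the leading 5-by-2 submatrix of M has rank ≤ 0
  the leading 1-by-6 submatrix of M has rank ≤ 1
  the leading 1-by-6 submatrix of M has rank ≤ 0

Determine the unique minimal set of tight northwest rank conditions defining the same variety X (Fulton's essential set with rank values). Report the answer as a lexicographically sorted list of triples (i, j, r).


Computing R[i][j] = min implied NW-rank bound (n=7, 16 conditions):

  row 1: 0 | 0 | 0 | 0 | 0 | 0 | 1
  row 2: 0 | 0 | 0 | 0 | 1 | 1 | 2
  row 3: 0 | 0 | 0 | 0 | 1 | 2 | 3
  row 4: 0 | 0 | 1 | 1 | 2 | 3 | 4
  row 5: 0 | 0 | 1 | 2 | 3 | 4 | 5
  row 6: 1 | 1 | 2 | 3 | 4 | 5 | 6
  row 7: 1 | 2 | 3 | 4 | 5 | 6 | 7

so w = (7, 5, 6, 3, 4, 1, 2).

Fulton essential set (3 of the 18 Rothe cells):

[(1, 6, 0), (3, 4, 0), (5, 2, 0)]
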